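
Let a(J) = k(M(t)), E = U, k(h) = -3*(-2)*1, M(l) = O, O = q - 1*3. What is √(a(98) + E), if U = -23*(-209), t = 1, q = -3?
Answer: √4813 ≈ 69.376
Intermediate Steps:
O = -6 (O = -3 - 1*3 = -3 - 3 = -6)
M(l) = -6
U = 4807
k(h) = 6 (k(h) = 6*1 = 6)
E = 4807
a(J) = 6
√(a(98) + E) = √(6 + 4807) = √4813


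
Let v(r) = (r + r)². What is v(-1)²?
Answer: 16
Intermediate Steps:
v(r) = 4*r² (v(r) = (2*r)² = 4*r²)
v(-1)² = (4*(-1)²)² = (4*1)² = 4² = 16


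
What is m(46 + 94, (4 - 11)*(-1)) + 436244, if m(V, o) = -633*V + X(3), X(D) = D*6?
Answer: 347642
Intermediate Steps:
X(D) = 6*D
m(V, o) = 18 - 633*V (m(V, o) = -633*V + 6*3 = -633*V + 18 = 18 - 633*V)
m(46 + 94, (4 - 11)*(-1)) + 436244 = (18 - 633*(46 + 94)) + 436244 = (18 - 633*140) + 436244 = (18 - 88620) + 436244 = -88602 + 436244 = 347642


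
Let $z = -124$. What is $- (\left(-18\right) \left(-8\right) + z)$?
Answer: $-20$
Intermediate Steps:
$- (\left(-18\right) \left(-8\right) + z) = - (\left(-18\right) \left(-8\right) - 124) = - (144 - 124) = \left(-1\right) 20 = -20$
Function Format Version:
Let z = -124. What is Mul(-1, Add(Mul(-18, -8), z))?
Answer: -20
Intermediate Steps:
Mul(-1, Add(Mul(-18, -8), z)) = Mul(-1, Add(Mul(-18, -8), -124)) = Mul(-1, Add(144, -124)) = Mul(-1, 20) = -20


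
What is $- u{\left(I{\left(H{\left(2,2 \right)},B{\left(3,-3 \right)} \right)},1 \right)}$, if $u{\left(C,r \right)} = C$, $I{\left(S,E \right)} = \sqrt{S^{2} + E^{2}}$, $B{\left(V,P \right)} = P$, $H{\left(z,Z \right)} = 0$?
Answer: $-3$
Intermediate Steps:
$I{\left(S,E \right)} = \sqrt{E^{2} + S^{2}}$
$- u{\left(I{\left(H{\left(2,2 \right)},B{\left(3,-3 \right)} \right)},1 \right)} = - \sqrt{\left(-3\right)^{2} + 0^{2}} = - \sqrt{9 + 0} = - \sqrt{9} = \left(-1\right) 3 = -3$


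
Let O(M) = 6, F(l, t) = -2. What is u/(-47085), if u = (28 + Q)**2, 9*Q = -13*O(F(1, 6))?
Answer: -3364/423765 ≈ -0.0079384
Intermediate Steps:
Q = -26/3 (Q = (-13*6)/9 = (1/9)*(-78) = -26/3 ≈ -8.6667)
u = 3364/9 (u = (28 - 26/3)**2 = (58/3)**2 = 3364/9 ≈ 373.78)
u/(-47085) = (3364/9)/(-47085) = (3364/9)*(-1/47085) = -3364/423765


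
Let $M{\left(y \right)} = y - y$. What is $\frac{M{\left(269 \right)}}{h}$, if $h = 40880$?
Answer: $0$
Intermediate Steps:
$M{\left(y \right)} = 0$
$\frac{M{\left(269 \right)}}{h} = \frac{0}{40880} = 0 \cdot \frac{1}{40880} = 0$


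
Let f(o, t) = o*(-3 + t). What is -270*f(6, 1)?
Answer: 3240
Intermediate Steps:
-270*f(6, 1) = -1620*(-3 + 1) = -1620*(-2) = -270*(-12) = 3240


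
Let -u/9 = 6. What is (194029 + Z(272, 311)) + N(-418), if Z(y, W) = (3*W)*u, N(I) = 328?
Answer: 143975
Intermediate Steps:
u = -54 (u = -9*6 = -54)
Z(y, W) = -162*W (Z(y, W) = (3*W)*(-54) = -162*W)
(194029 + Z(272, 311)) + N(-418) = (194029 - 162*311) + 328 = (194029 - 50382) + 328 = 143647 + 328 = 143975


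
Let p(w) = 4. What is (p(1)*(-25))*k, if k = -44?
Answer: 4400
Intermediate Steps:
(p(1)*(-25))*k = (4*(-25))*(-44) = -100*(-44) = 4400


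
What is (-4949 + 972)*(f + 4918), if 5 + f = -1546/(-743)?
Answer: -14523626185/743 ≈ -1.9547e+7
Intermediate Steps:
f = -2169/743 (f = -5 - 1546/(-743) = -5 - 1546*(-1/743) = -5 + 1546/743 = -2169/743 ≈ -2.9192)
(-4949 + 972)*(f + 4918) = (-4949 + 972)*(-2169/743 + 4918) = -3977*3651905/743 = -14523626185/743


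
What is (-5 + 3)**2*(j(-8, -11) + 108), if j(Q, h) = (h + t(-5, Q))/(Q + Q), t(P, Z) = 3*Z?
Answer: 1763/4 ≈ 440.75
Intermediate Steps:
j(Q, h) = (h + 3*Q)/(2*Q) (j(Q, h) = (h + 3*Q)/(Q + Q) = (h + 3*Q)/((2*Q)) = (h + 3*Q)*(1/(2*Q)) = (h + 3*Q)/(2*Q))
(-5 + 3)**2*(j(-8, -11) + 108) = (-5 + 3)**2*((1/2)*(-11 + 3*(-8))/(-8) + 108) = (-2)**2*((1/2)*(-1/8)*(-11 - 24) + 108) = 4*((1/2)*(-1/8)*(-35) + 108) = 4*(35/16 + 108) = 4*(1763/16) = 1763/4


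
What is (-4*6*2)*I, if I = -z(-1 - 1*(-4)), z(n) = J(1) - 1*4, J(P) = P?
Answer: -144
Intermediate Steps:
z(n) = -3 (z(n) = 1 - 1*4 = 1 - 4 = -3)
I = 3 (I = -1*(-3) = 3)
(-4*6*2)*I = (-4*6*2)*3 = -24*2*3 = -48*3 = -144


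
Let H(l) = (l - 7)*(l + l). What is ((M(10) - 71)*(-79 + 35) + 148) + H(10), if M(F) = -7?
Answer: 3640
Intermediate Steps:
H(l) = 2*l*(-7 + l) (H(l) = (-7 + l)*(2*l) = 2*l*(-7 + l))
((M(10) - 71)*(-79 + 35) + 148) + H(10) = ((-7 - 71)*(-79 + 35) + 148) + 2*10*(-7 + 10) = (-78*(-44) + 148) + 2*10*3 = (3432 + 148) + 60 = 3580 + 60 = 3640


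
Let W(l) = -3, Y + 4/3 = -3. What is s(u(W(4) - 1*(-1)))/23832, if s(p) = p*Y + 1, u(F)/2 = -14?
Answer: 367/71496 ≈ 0.0051332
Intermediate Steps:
Y = -13/3 (Y = -4/3 - 3 = -13/3 ≈ -4.3333)
u(F) = -28 (u(F) = 2*(-14) = -28)
s(p) = 1 - 13*p/3 (s(p) = p*(-13/3) + 1 = -13*p/3 + 1 = 1 - 13*p/3)
s(u(W(4) - 1*(-1)))/23832 = (1 - 13/3*(-28))/23832 = (1 + 364/3)*(1/23832) = (367/3)*(1/23832) = 367/71496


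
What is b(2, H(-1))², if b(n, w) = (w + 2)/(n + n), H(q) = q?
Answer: 1/16 ≈ 0.062500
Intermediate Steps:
b(n, w) = (2 + w)/(2*n) (b(n, w) = (2 + w)/((2*n)) = (2 + w)*(1/(2*n)) = (2 + w)/(2*n))
b(2, H(-1))² = ((½)*(2 - 1)/2)² = ((½)*(½)*1)² = (¼)² = 1/16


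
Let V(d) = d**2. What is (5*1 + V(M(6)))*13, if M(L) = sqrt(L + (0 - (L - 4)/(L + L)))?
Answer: 845/6 ≈ 140.83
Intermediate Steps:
M(L) = sqrt(L - (-4 + L)/(2*L)) (M(L) = sqrt(L + (0 - (-4 + L)/(2*L))) = sqrt(L - (-4 + L)/(2*L)))
(5*1 + V(M(6)))*13 = (5*1 + (sqrt(-2 + 4*6 + 8/6)/2)**2)*13 = (5 + (sqrt(-2 + 24 + 8*(1/6))/2)**2)*13 = (5 + (sqrt(-2 + 24 + 4/3)/2)**2)*13 = (5 + (sqrt(70/3)/2)**2)*13 = (5 + ((sqrt(210)/3)/2)**2)*13 = (5 + (sqrt(210)/6)**2)*13 = (5 + 35/6)*13 = (65/6)*13 = 845/6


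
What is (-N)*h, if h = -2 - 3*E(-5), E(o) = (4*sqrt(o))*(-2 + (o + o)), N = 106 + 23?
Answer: 258 - 18576*I*sqrt(5) ≈ 258.0 - 41537.0*I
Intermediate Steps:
N = 129
E(o) = 4*sqrt(o)*(-2 + 2*o) (E(o) = (4*sqrt(o))*(-2 + 2*o) = 4*sqrt(o)*(-2 + 2*o))
h = -2 + 144*I*sqrt(5) (h = -2 - 24*sqrt(-5)*(-1 - 5) = -2 - 24*I*sqrt(5)*(-6) = -2 - (-144)*I*sqrt(5) = -2 + 144*I*sqrt(5) ≈ -2.0 + 321.99*I)
(-N)*h = (-1*129)*(-2 + 144*I*sqrt(5)) = -129*(-2 + 144*I*sqrt(5)) = 258 - 18576*I*sqrt(5)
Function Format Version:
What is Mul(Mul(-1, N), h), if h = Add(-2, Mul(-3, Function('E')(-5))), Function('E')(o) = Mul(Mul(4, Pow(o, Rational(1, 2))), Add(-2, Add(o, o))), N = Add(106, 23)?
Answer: Add(258, Mul(-18576, I, Pow(5, Rational(1, 2)))) ≈ Add(258.00, Mul(-41537., I))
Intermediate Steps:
N = 129
Function('E')(o) = Mul(4, Pow(o, Rational(1, 2)), Add(-2, Mul(2, o))) (Function('E')(o) = Mul(Mul(4, Pow(o, Rational(1, 2))), Add(-2, Mul(2, o))) = Mul(4, Pow(o, Rational(1, 2)), Add(-2, Mul(2, o))))
h = Add(-2, Mul(144, I, Pow(5, Rational(1, 2)))) (h = Add(-2, Mul(-3, Mul(8, Pow(-5, Rational(1, 2)), Add(-1, -5)))) = Add(-2, Mul(-3, Mul(8, Mul(I, Pow(5, Rational(1, 2))), -6))) = Add(-2, Mul(-3, Mul(-48, I, Pow(5, Rational(1, 2))))) = Add(-2, Mul(144, I, Pow(5, Rational(1, 2)))) ≈ Add(-2.0000, Mul(321.99, I)))
Mul(Mul(-1, N), h) = Mul(Mul(-1, 129), Add(-2, Mul(144, I, Pow(5, Rational(1, 2))))) = Mul(-129, Add(-2, Mul(144, I, Pow(5, Rational(1, 2))))) = Add(258, Mul(-18576, I, Pow(5, Rational(1, 2))))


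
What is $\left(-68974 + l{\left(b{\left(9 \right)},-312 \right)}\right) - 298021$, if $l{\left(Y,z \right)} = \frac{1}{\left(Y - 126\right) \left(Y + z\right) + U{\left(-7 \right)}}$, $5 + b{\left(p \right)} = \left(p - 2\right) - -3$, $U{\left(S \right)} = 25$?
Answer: $- \frac{13641938139}{37172} \approx -3.67 \cdot 10^{5}$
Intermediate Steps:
$b{\left(p \right)} = -4 + p$ ($b{\left(p \right)} = -5 + \left(\left(p - 2\right) - -3\right) = -5 + \left(\left(-2 + p\right) + 3\right) = -5 + \left(1 + p\right) = -4 + p$)
$l{\left(Y,z \right)} = \frac{1}{25 + \left(-126 + Y\right) \left(Y + z\right)}$ ($l{\left(Y,z \right)} = \frac{1}{\left(Y - 126\right) \left(Y + z\right) + 25} = \frac{1}{\left(-126 + Y\right) \left(Y + z\right) + 25} = \frac{1}{25 + \left(-126 + Y\right) \left(Y + z\right)}$)
$\left(-68974 + l{\left(b{\left(9 \right)},-312 \right)}\right) - 298021 = \left(-68974 + \frac{1}{25 + \left(-4 + 9\right)^{2} - 126 \left(-4 + 9\right) - -39312 + \left(-4 + 9\right) \left(-312\right)}\right) - 298021 = \left(-68974 + \frac{1}{25 + 5^{2} - 630 + 39312 + 5 \left(-312\right)}\right) - 298021 = \left(-68974 + \frac{1}{25 + 25 - 630 + 39312 - 1560}\right) - 298021 = \left(-68974 + \frac{1}{37172}\right) - 298021 = - \frac{2563901527}{37172} - 298021 = - \frac{13641938139}{37172}$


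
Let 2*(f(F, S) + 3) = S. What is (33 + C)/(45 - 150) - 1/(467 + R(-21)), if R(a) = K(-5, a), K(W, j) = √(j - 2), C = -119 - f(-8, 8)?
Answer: 6308903/7633920 + I*√23/218112 ≈ 0.82643 + 2.1988e-5*I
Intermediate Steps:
f(F, S) = -3 + S/2
C = -120 (C = -119 - (-3 + (½)*8) = -119 - (-3 + 4) = -119 - 1*1 = -119 - 1 = -120)
K(W, j) = √(-2 + j)
R(a) = √(-2 + a)
(33 + C)/(45 - 150) - 1/(467 + R(-21)) = (33 - 120)/(45 - 150) - 1/(467 + √(-2 - 21)) = -87/(-105) - 1/(467 + √(-23)) = -87*(-1/105) - 1/(467 + I*√23) = 29/35 - 1/(467 + I*√23)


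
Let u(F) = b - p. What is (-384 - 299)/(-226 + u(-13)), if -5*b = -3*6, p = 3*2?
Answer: 3415/1142 ≈ 2.9904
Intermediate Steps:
p = 6
b = 18/5 (b = -(-3)*6/5 = -⅕*(-18) = 18/5 ≈ 3.6000)
u(F) = -12/5 (u(F) = 18/5 - 1*6 = 18/5 - 6 = -12/5)
(-384 - 299)/(-226 + u(-13)) = (-384 - 299)/(-226 - 12/5) = -683/(-1142/5) = -683*(-5/1142) = 3415/1142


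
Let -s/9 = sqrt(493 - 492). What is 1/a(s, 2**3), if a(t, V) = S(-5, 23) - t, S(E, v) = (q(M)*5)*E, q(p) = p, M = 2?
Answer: -1/41 ≈ -0.024390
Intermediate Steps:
S(E, v) = 10*E (S(E, v) = (2*5)*E = 10*E)
s = -9 (s = -9*sqrt(493 - 492) = -9*sqrt(1) = -9*1 = -9)
a(t, V) = -50 - t (a(t, V) = 10*(-5) - t = -50 - t)
1/a(s, 2**3) = 1/(-50 - 1*(-9)) = 1/(-50 + 9) = 1/(-41) = -1/41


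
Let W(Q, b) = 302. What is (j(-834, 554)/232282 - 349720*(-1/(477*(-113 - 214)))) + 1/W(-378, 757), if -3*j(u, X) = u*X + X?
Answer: -8625098382475/5470898225778 ≈ -1.5765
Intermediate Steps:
j(u, X) = -X/3 - X*u/3 (j(u, X) = -(u*X + X)/3 = -(X*u + X)/3 = -(X + X*u)/3 = -X/3 - X*u/3)
(j(-834, 554)/232282 - 349720*(-1/(477*(-113 - 214)))) + 1/W(-378, 757) = (-⅓*554*(1 - 834)/232282 - 349720*(-1/(477*(-113 - 214)))) + 1/302 = (-⅓*554*(-833)*(1/232282) - 349720/((-477*(-327)))) + 1/302 = ((461482/3)*(1/232282) - 349720/155979) + 1/302 = (230741/348423 - 349720*1/155979) + 1/302 = (230741/348423 - 349720/155979) + 1/302 = -28619913707/18115557039 + 1/302 = -8625098382475/5470898225778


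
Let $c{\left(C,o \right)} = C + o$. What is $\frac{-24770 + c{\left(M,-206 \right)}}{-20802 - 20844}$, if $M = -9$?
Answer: $\frac{24985}{41646} \approx 0.59994$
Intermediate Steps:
$\frac{-24770 + c{\left(M,-206 \right)}}{-20802 - 20844} = \frac{-24770 - 215}{-20802 - 20844} = \frac{-24770 - 215}{-41646} = \left(-24985\right) \left(- \frac{1}{41646}\right) = \frac{24985}{41646}$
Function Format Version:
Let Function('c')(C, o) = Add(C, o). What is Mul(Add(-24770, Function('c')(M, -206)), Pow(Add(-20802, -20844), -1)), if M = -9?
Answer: Rational(24985, 41646) ≈ 0.59994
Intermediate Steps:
Mul(Add(-24770, Function('c')(M, -206)), Pow(Add(-20802, -20844), -1)) = Mul(Add(-24770, Add(-9, -206)), Pow(Add(-20802, -20844), -1)) = Mul(Add(-24770, -215), Pow(-41646, -1)) = Mul(-24985, Rational(-1, 41646)) = Rational(24985, 41646)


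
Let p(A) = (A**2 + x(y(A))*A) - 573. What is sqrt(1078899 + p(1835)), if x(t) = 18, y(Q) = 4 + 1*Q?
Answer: sqrt(4478581) ≈ 2116.3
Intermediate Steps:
y(Q) = 4 + Q
p(A) = -573 + A**2 + 18*A (p(A) = (A**2 + 18*A) - 573 = -573 + A**2 + 18*A)
sqrt(1078899 + p(1835)) = sqrt(1078899 + (-573 + 1835**2 + 18*1835)) = sqrt(1078899 + (-573 + 3367225 + 33030)) = sqrt(1078899 + 3399682) = sqrt(4478581)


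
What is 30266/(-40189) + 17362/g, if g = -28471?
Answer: -1559464704/1144221019 ≈ -1.3629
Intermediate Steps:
30266/(-40189) + 17362/g = 30266/(-40189) + 17362/(-28471) = 30266*(-1/40189) + 17362*(-1/28471) = -30266/40189 - 17362/28471 = -1559464704/1144221019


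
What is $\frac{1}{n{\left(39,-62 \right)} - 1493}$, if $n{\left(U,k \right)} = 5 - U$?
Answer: $- \frac{1}{1527} \approx -0.00065488$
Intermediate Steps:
$\frac{1}{n{\left(39,-62 \right)} - 1493} = \frac{1}{\left(5 - 39\right) - 1493} = \frac{1}{-34 - 1493} = \frac{1}{-1527} = - \frac{1}{1527}$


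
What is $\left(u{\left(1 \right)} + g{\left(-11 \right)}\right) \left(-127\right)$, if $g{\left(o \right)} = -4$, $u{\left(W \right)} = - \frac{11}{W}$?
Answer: $1905$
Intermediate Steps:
$\left(u{\left(1 \right)} + g{\left(-11 \right)}\right) \left(-127\right) = \left(- \frac{11}{1} - 4\right) \left(-127\right) = \left(\left(-11\right) 1 - 4\right) \left(-127\right) = \left(-11 - 4\right) \left(-127\right) = \left(-15\right) \left(-127\right) = 1905$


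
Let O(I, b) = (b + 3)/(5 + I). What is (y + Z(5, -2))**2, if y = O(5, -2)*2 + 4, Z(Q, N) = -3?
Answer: 36/25 ≈ 1.4400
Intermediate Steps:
O(I, b) = (3 + b)/(5 + I)
y = 21/5 (y = ((3 - 2)/(5 + 5))*2 + 4 = (1/10)*2 + 4 = 1/5 + 4 = 21/5 ≈ 4.2000)
(y + Z(5, -2))**2 = (21/5 - 3)**2 = (6/5)**2 = 36/25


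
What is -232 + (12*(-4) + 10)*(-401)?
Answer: 15006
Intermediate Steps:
-232 + (12*(-4) + 10)*(-401) = -232 + (-48 + 10)*(-401) = -232 - 38*(-401) = -232 + 15238 = 15006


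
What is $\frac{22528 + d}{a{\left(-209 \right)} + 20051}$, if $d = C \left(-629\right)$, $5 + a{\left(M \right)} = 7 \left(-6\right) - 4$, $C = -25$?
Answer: $\frac{38253}{20000} \approx 1.9126$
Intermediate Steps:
$a{\left(M \right)} = -51$ ($a{\left(M \right)} = -5 + \left(7 \left(-6\right) - 4\right) = -5 - 46 = -51$)
$d = 15725$ ($d = \left(-25\right) \left(-629\right) = 15725$)
$\frac{22528 + d}{a{\left(-209 \right)} + 20051} = \frac{22528 + 15725}{-51 + 20051} = \frac{38253}{20000}$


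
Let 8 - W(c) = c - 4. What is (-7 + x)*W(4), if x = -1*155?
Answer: -1296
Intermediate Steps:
W(c) = 12 - c (W(c) = 8 - (c - 4) = 8 - (-4 + c) = 8 + (4 - c) = 12 - c)
x = -155
(-7 + x)*W(4) = (-7 - 155)*(12 - 1*4) = -162*(12 - 4) = -162*8 = -1296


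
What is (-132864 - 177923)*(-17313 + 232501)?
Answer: -66877632956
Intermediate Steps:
(-132864 - 177923)*(-17313 + 232501) = -310787*215188 = -66877632956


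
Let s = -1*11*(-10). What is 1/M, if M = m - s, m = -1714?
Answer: -1/1824 ≈ -0.00054825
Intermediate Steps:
s = 110 (s = -11*(-10) = 110)
M = -1824 (M = -1714 - 1*110 = -1714 - 110 = -1824)
1/M = 1/(-1824) = -1/1824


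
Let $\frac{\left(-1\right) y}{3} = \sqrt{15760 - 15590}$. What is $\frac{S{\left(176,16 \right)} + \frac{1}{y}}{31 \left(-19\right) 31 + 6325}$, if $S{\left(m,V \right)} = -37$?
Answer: $\frac{37}{11934} + \frac{\sqrt{170}}{6086340} \approx 0.0031025$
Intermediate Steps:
$y = - 3 \sqrt{170}$ ($y = - 3 \sqrt{15760 - 15590} = - 3 \sqrt{170} \approx -39.115$)
$\frac{S{\left(176,16 \right)} + \frac{1}{y}}{31 \left(-19\right) 31 + 6325} = \frac{-37 + \frac{1}{\left(-3\right) \sqrt{170}}}{31 \left(-19\right) 31 + 6325} = \frac{-37 - \frac{\sqrt{170}}{510}}{\left(-589\right) 31 + 6325} = \frac{-37 - \frac{\sqrt{170}}{510}}{-18259 + 6325} = \frac{-37 - \frac{\sqrt{170}}{510}}{-11934} = \left(-37 - \frac{\sqrt{170}}{510}\right) \left(- \frac{1}{11934}\right) = \frac{37}{11934} + \frac{\sqrt{170}}{6086340}$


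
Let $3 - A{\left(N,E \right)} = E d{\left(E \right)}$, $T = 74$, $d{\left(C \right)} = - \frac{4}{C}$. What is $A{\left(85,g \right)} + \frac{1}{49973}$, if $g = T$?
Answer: $\frac{349812}{49973} \approx 7.0$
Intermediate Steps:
$g = 74$
$A{\left(N,E \right)} = 7$ ($A{\left(N,E \right)} = 3 - E \left(- \frac{4}{E}\right) = 3 - -4 = 3 + 4 = 7$)
$A{\left(85,g \right)} + \frac{1}{49973} = 7 + \frac{1}{49973} = \frac{349812}{49973}$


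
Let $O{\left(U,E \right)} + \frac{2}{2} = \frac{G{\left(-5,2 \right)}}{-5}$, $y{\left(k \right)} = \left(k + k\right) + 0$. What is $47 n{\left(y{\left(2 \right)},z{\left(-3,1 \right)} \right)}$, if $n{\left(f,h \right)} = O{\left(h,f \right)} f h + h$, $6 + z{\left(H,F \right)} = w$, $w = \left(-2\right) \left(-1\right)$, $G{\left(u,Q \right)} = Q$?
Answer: $\frac{4324}{5} \approx 864.8$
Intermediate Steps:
$y{\left(k \right)} = 2 k$ ($y{\left(k \right)} = 2 k + 0 = 2 k$)
$w = 2$
$z{\left(H,F \right)} = -4$ ($z{\left(H,F \right)} = -6 + 2 = -4$)
$O{\left(U,E \right)} = - \frac{7}{5}$ ($O{\left(U,E \right)} = -1 + \frac{2}{-5} = -1 + 2 \left(- \frac{1}{5}\right) = -1 - \frac{2}{5} = - \frac{7}{5}$)
$n{\left(f,h \right)} = h - \frac{7 f h}{5}$ ($n{\left(f,h \right)} = - \frac{7 f}{5} h + h = - \frac{7 f h}{5} + h = h - \frac{7 f h}{5}$)
$47 n{\left(y{\left(2 \right)},z{\left(-3,1 \right)} \right)} = 47 \cdot \frac{1}{5} \left(-4\right) \left(5 - 7 \cdot 2 \cdot 2\right) = 47 \cdot \frac{1}{5} \left(-4\right) \left(5 - 28\right) = 47 \cdot \frac{1}{5} \left(-4\right) \left(-23\right) = 47 \cdot \frac{92}{5} = \frac{4324}{5}$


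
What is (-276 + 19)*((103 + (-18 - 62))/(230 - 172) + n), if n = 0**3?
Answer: -5911/58 ≈ -101.91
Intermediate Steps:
n = 0
(-276 + 19)*((103 + (-18 - 62))/(230 - 172) + n) = (-276 + 19)*((103 + (-18 - 62))/(230 - 172) + 0) = -257*((103 - 80)/58 + 0) = -257*(23*(1/58) + 0) = -257*(23/58 + 0) = -257*23/58 = -5911/58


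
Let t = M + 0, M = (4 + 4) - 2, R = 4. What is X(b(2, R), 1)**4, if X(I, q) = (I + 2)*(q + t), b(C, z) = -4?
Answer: 38416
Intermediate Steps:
M = 6 (M = 8 - 2 = 6)
t = 6 (t = 6 + 0 = 6)
X(I, q) = (2 + I)*(6 + q) (X(I, q) = (I + 2)*(q + 6) = (2 + I)*(6 + q))
X(b(2, R), 1)**4 = (12 + 2*1 + 6*(-4) - 4*1)**4 = (12 + 2 - 24 - 4)**4 = (-14)**4 = 38416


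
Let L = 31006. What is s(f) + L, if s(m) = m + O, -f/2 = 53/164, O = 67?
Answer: 2547933/82 ≈ 31072.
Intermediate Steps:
f = -53/82 (f = -106/164 = -2*53/164 = -53/82 ≈ -0.64634)
s(m) = 67 + m (s(m) = m + 67 = 67 + m)
s(f) + L = (67 - 53/82) + 31006 = 5441/82 + 31006 = 2547933/82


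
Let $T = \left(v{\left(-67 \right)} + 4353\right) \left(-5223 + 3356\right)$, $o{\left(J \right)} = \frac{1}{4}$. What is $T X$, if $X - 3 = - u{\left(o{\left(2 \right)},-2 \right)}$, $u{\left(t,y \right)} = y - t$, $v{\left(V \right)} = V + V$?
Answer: $- \frac{165414333}{4} \approx -4.1354 \cdot 10^{7}$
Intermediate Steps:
$v{\left(V \right)} = 2 V$
$o{\left(J \right)} = \frac{1}{4}$
$T = -7876873$ ($T = \left(2 \left(-67\right) + 4353\right) \left(-5223 + 3356\right) = \left(-134 + 4353\right) \left(-1867\right) = 4219 \left(-1867\right) = -7876873$)
$X = \frac{21}{4}$ ($X = 3 - \left(-2 - \frac{1}{4}\right) = 3 - - \frac{9}{4} = 3 + \frac{9}{4} = \frac{21}{4} \approx 5.25$)
$T X = \left(-7876873\right) \frac{21}{4} = - \frac{165414333}{4}$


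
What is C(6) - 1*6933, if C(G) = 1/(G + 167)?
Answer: -1199408/173 ≈ -6933.0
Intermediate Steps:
C(G) = 1/(167 + G)
C(6) - 1*6933 = 1/(167 + 6) - 1*6933 = 1/173 - 6933 = -1199408/173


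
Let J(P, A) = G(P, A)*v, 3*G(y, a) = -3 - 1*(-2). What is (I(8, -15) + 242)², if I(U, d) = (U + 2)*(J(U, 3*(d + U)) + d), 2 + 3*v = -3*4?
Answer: 937024/81 ≈ 11568.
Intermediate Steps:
G(y, a) = -⅓ (G(y, a) = (-3 - 1*(-2))/3 = (-3 + 2)/3 = (⅓)*(-1) = -⅓)
v = -14/3 (v = -⅔ + (-3*4)/3 = -⅔ + (⅓)*(-12) = -⅔ - 4 = -14/3 ≈ -4.6667)
J(P, A) = 14/9 (J(P, A) = -⅓*(-14/3) = 14/9)
I(U, d) = (2 + U)*(14/9 + d) (I(U, d) = (U + 2)*(14/9 + d) = (2 + U)*(14/9 + d))
(I(8, -15) + 242)² = ((28/9 + 2*(-15) + (14/9)*8 + 8*(-15)) + 242)² = ((28/9 - 30 + 112/9 - 120) + 242)² = (-1210/9 + 242)² = (968/9)² = 937024/81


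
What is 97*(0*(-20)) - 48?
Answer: -48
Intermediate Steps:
97*(0*(-20)) - 48 = 97*0 - 48 = 0 - 48 = -48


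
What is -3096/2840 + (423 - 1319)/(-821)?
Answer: 353/291455 ≈ 0.0012112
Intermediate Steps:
-3096/2840 + (423 - 1319)/(-821) = -3096*1/2840 - 896*(-1/821) = -387/355 + 896/821 = 353/291455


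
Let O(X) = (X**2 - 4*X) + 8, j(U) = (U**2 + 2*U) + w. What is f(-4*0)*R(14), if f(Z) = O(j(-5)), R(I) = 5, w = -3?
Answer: 520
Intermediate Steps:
j(U) = -3 + U**2 + 2*U (j(U) = (U**2 + 2*U) - 3 = -3 + U**2 + 2*U)
O(X) = 8 + X**2 - 4*X
f(Z) = 104 (f(Z) = 8 + (-3 + (-5)**2 + 2*(-5))**2 - 4*(-3 + (-5)**2 + 2*(-5)) = 8 + (-3 + 25 - 10)**2 - 4*(-3 + 25 - 10) = 8 + 12**2 - 4*12 = 8 + 144 - 48 = 104)
f(-4*0)*R(14) = 104*5 = 520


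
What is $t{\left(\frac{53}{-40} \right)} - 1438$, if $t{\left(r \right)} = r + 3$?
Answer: $- \frac{57453}{40} \approx -1436.3$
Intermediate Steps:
$t{\left(r \right)} = 3 + r$
$t{\left(\frac{53}{-40} \right)} - 1438 = \left(3 + \frac{53}{-40}\right) - 1438 = \left(3 + 53 \left(- \frac{1}{40}\right)\right) - 1438 = \left(3 - \frac{53}{40}\right) - 1438 = \frac{67}{40} - 1438 = - \frac{57453}{40}$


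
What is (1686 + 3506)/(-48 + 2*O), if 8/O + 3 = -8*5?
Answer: -27907/260 ≈ -107.33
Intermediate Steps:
O = -8/43 (O = 8/(-3 - 8*5) = 8/(-3 - 40) = 8/(-43) = 8*(-1/43) = -8/43 ≈ -0.18605)
(1686 + 3506)/(-48 + 2*O) = (1686 + 3506)/(-48 + 2*(-8/43)) = 5192/(-48 - 16/43) = 5192/(-2080/43) = 5192*(-43/2080) = -27907/260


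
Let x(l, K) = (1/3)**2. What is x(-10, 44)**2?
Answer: 1/81 ≈ 0.012346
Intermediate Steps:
x(l, K) = 1/9 (x(l, K) = (1/3)**2 = 1/9)
x(-10, 44)**2 = (1/9)**2 = 1/81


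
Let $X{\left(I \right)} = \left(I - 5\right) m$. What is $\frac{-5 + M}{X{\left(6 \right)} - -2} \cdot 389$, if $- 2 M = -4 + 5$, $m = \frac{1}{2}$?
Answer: $- \frac{4279}{5} \approx -855.8$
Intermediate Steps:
$m = \frac{1}{2} \approx 0.5$
$M = - \frac{1}{2}$ ($M = - \frac{-4 + 5}{2} = \left(- \frac{1}{2}\right) 1 = - \frac{1}{2} \approx -0.5$)
$X{\left(I \right)} = - \frac{5}{2} + \frac{I}{2}$ ($X{\left(I \right)} = \left(I - 5\right) \frac{1}{2} = \left(-5 + I\right) \frac{1}{2} = - \frac{5}{2} + \frac{I}{2}$)
$\frac{-5 + M}{X{\left(6 \right)} - -2} \cdot 389 = \frac{-5 - \frac{1}{2}}{\left(- \frac{5}{2} + \frac{1}{2} \cdot 6\right) - -2} \cdot 389 = - \frac{11}{2 \left(\left(- \frac{5}{2} + 3\right) + 2\right)} 389 = - \frac{11}{2 \left(\frac{1}{2} + 2\right)} 389 = - \frac{11}{2 \cdot \frac{5}{2}} \cdot 389 = \left(- \frac{11}{2}\right) \frac{2}{5} \cdot 389 = \left(- \frac{11}{5}\right) 389 = - \frac{4279}{5}$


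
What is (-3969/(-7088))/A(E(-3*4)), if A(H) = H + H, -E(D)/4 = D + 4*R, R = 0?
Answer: 1323/226816 ≈ 0.0058329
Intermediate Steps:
E(D) = -4*D (E(D) = -4*(D + 4*0) = -4*(D + 0) = -4*D)
A(H) = 2*H
(-3969/(-7088))/A(E(-3*4)) = (-3969/(-7088))/((2*(-(-12)*4))) = (-3969*(-1/7088))/((2*(-4*(-12)))) = 3969/(7088*((2*48))) = (3969/7088)/96 = (3969/7088)*(1/96) = 1323/226816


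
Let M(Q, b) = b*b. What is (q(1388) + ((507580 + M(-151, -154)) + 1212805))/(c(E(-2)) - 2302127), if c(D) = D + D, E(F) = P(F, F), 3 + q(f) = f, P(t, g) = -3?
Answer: -1745486/2302133 ≈ -0.75820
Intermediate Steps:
M(Q, b) = b²
q(f) = -3 + f
E(F) = -3
c(D) = 2*D
(q(1388) + ((507580 + M(-151, -154)) + 1212805))/(c(E(-2)) - 2302127) = ((-3 + 1388) + ((507580 + (-154)²) + 1212805))/(2*(-3) - 2302127) = (1385 + ((507580 + 23716) + 1212805))/(-6 - 2302127) = (1385 + (531296 + 1212805))/(-2302133) = (1385 + 1744101)*(-1/2302133) = 1745486*(-1/2302133) = -1745486/2302133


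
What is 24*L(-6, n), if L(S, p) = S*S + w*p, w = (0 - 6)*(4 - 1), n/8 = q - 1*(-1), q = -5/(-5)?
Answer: -6048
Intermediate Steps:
q = 1 (q = -5*(-⅕) = 1)
n = 16 (n = 8*(1 - 1*(-1)) = 8*(1 + 1) = 8*2 = 16)
w = -18 (w = -6*3 = -18)
L(S, p) = S² - 18*p (L(S, p) = S*S - 18*p = S² - 18*p)
24*L(-6, n) = 24*((-6)² - 18*16) = 24*(36 - 288) = 24*(-252) = -6048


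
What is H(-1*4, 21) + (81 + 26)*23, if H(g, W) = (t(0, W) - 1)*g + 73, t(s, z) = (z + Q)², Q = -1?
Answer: 938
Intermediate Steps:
t(s, z) = (-1 + z)² (t(s, z) = (z - 1)² = (-1 + z)²)
H(g, W) = 73 + g*(-1 + (-1 + W)²) (H(g, W) = ((-1 + W)² - 1)*g + 73 = (-1 + (-1 + W)²)*g + 73 = g*(-1 + (-1 + W)²) + 73 = 73 + g*(-1 + (-1 + W)²))
H(-1*4, 21) + (81 + 26)*23 = (73 - (-1)*4 + (-1*4)*(-1 + 21)²) + (81 + 26)*23 = (73 - 1*(-4) - 4*20²) + 107*23 = (73 + 4 - 4*400) + 2461 = (73 + 4 - 1600) + 2461 = -1523 + 2461 = 938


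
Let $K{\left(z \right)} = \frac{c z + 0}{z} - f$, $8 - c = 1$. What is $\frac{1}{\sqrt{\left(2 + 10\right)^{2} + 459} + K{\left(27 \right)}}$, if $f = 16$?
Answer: $\frac{1}{58} + \frac{\sqrt{67}}{174} \approx 0.064284$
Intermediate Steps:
$c = 7$ ($c = 8 - 1 = 7$)
$K{\left(z \right)} = -9$ ($K{\left(z \right)} = \frac{7 z + 0}{z} - 16 = \frac{7 z}{z} - 16 = 7 - 16 = -9$)
$\frac{1}{\sqrt{\left(2 + 10\right)^{2} + 459} + K{\left(27 \right)}} = \frac{1}{\sqrt{\left(2 + 10\right)^{2} + 459} - 9} = \frac{1}{\sqrt{12^{2} + 459} - 9} = \frac{1}{\sqrt{144 + 459} - 9} = \frac{1}{\sqrt{603} - 9} = \frac{1}{3 \sqrt{67} - 9} = \frac{1}{-9 + 3 \sqrt{67}}$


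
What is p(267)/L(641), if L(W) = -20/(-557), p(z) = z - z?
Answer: 0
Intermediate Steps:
p(z) = 0
L(W) = 20/557 (L(W) = -20*(-1/557) = 20/557)
p(267)/L(641) = 0/(20/557) = 0*(557/20) = 0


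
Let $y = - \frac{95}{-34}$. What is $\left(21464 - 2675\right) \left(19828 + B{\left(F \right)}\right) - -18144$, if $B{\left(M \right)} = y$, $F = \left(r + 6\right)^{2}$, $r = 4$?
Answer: $\frac{12669043779}{34} \approx 3.7262 \cdot 10^{8}$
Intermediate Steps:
$F = 100$ ($F = \left(4 + 6\right)^{2} = 10^{2} = 100$)
$y = \frac{95}{34}$ ($y = \left(-95\right) \left(- \frac{1}{34}\right) = \frac{95}{34} \approx 2.7941$)
$B{\left(M \right)} = \frac{95}{34}$
$\left(21464 - 2675\right) \left(19828 + B{\left(F \right)}\right) - -18144 = \left(21464 - 2675\right) \left(19828 + \frac{95}{34}\right) - -18144 = 18789 \cdot \frac{674247}{34} + 18144 = \frac{12668426883}{34} + 18144 = \frac{12669043779}{34}$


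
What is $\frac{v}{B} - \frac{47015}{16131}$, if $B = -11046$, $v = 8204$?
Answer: $- \frac{15515867}{4242453} \approx -3.6573$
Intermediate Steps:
$\frac{v}{B} - \frac{47015}{16131} = \frac{8204}{-11046} - \frac{47015}{16131} = 8204 \left(- \frac{1}{11046}\right) - \frac{47015}{16131} = - \frac{586}{789} - \frac{47015}{16131} = - \frac{15515867}{4242453}$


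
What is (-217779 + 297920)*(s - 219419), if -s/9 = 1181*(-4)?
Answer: -14177183323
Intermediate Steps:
s = 42516 (s = -10629*(-4) = -9*(-4724) = 42516)
(-217779 + 297920)*(s - 219419) = (-217779 + 297920)*(42516 - 219419) = 80141*(-176903) = -14177183323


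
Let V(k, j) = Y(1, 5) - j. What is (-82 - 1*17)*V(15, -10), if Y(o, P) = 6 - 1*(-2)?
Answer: -1782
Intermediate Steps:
Y(o, P) = 8 (Y(o, P) = 6 + 2 = 8)
V(k, j) = 8 - j
(-82 - 1*17)*V(15, -10) = (-82 - 1*17)*(8 - 1*(-10)) = (-82 - 17)*(8 + 10) = -99*18 = -1782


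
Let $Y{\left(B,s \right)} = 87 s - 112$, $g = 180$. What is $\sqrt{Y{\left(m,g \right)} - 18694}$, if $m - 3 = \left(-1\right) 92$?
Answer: $11 i \sqrt{26} \approx 56.089 i$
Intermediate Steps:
$m = -89$ ($m = 3 - 92 = -89$)
$Y{\left(B,s \right)} = -112 + 87 s$
$\sqrt{Y{\left(m,g \right)} - 18694} = \sqrt{\left(-112 + 87 \cdot 180\right) - 18694} = \sqrt{\left(-112 + 15660\right) - 18694} = \sqrt{15548 - 18694} = \sqrt{-3146} = 11 i \sqrt{26}$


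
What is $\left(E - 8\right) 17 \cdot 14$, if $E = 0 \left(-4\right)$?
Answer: $-1904$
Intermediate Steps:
$E = 0$
$\left(E - 8\right) 17 \cdot 14 = \left(0 - 8\right) 17 \cdot 14 = \left(-8\right) 17 \cdot 14 = \left(-136\right) 14 = -1904$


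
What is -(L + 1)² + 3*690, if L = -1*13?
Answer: 1926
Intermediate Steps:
L = -13
-(L + 1)² + 3*690 = -(-13 + 1)² + 3*690 = -1*(-12)² + 2070 = -1*144 + 2070 = -144 + 2070 = 1926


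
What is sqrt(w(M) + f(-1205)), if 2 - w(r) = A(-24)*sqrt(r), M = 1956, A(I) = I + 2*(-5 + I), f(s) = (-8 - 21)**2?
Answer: sqrt(843 + 164*sqrt(489)) ≈ 66.855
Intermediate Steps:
f(s) = 841 (f(s) = (-29)**2 = 841)
A(I) = -10 + 3*I (A(I) = I + (-10 + 2*I) = -10 + 3*I)
w(r) = 2 + 82*sqrt(r) (w(r) = 2 - (-10 + 3*(-24))*sqrt(r) = 2 - (-10 - 72)*sqrt(r) = 2 - (-82)*sqrt(r) = 2 + 82*sqrt(r))
sqrt(w(M) + f(-1205)) = sqrt((2 + 82*sqrt(1956)) + 841) = sqrt((2 + 82*(2*sqrt(489))) + 841) = sqrt((2 + 164*sqrt(489)) + 841) = sqrt(843 + 164*sqrt(489))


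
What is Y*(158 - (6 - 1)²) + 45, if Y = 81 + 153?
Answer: 31167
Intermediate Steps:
Y = 234
Y*(158 - (6 - 1)²) + 45 = 234*(158 - (6 - 1)²) + 45 = 234*(158 - 1*5²) + 45 = 234*(158 - 1*25) + 45 = 234*(158 - 25) + 45 = 234*133 + 45 = 31122 + 45 = 31167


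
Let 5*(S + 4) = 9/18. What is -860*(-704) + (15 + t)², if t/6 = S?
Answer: 15137764/25 ≈ 6.0551e+5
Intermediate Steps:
S = -39/10 (S = -4 + (9/18)/5 = -4 + (9*(1/18))/5 = -4 + (⅕)*(½) = -4 + ⅒ = -39/10 ≈ -3.9000)
t = -117/5 (t = 6*(-39/10) = -117/5 ≈ -23.400)
-860*(-704) + (15 + t)² = -860*(-704) + (15 - 117/5)² = 605440 + (-42/5)² = 605440 + 1764/25 = 15137764/25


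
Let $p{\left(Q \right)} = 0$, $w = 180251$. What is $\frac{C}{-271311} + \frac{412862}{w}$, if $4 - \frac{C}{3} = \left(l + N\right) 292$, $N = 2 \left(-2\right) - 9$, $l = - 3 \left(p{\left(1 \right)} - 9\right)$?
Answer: $\frac{2239655634}{958903511} \approx 2.3356$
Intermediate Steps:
$l = 27$ ($l = - 3 \left(0 - 9\right) = \left(-3\right) \left(-9\right) = 27$)
$N = -13$ ($N = -4 - 9 = -13$)
$C = -12252$ ($C = 12 - 3 \left(27 - 13\right) 292 = 12 - 3 \cdot 14 \cdot 292 = 12 - 12264 = -12252$)
$\frac{C}{-271311} + \frac{412862}{w} = - \frac{12252}{-271311} + \frac{412862}{180251} = \left(-12252\right) \left(- \frac{1}{271311}\right) + 412862 \cdot \frac{1}{180251} = \frac{4084}{90437} + \frac{24286}{10603} = \frac{2239655634}{958903511}$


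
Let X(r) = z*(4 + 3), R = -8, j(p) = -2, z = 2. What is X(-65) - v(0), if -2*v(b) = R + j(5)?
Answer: 9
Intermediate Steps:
v(b) = 5 (v(b) = -(-8 - 2)/2 = -½*(-10) = 5)
X(r) = 14 (X(r) = 2*(4 + 3) = 2*7 = 14)
X(-65) - v(0) = 14 - 1*5 = 14 - 5 = 9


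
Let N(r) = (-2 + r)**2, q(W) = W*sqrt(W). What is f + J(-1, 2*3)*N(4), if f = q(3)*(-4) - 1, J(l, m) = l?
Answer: -5 - 12*sqrt(3) ≈ -25.785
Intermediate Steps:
q(W) = W**(3/2)
f = -1 - 12*sqrt(3) (f = 3**(3/2)*(-4) - 1 = (3*sqrt(3))*(-4) - 1 = -12*sqrt(3) - 1 = -1 - 12*sqrt(3) ≈ -21.785)
f + J(-1, 2*3)*N(4) = (-1 - 12*sqrt(3)) - (-2 + 4)**2 = (-1 - 12*sqrt(3)) - 1*2**2 = (-1 - 12*sqrt(3)) - 1*4 = (-1 - 12*sqrt(3)) - 4 = -5 - 12*sqrt(3)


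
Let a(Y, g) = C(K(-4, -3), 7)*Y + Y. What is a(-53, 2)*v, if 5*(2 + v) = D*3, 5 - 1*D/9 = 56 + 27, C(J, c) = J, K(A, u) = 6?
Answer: 785036/5 ≈ 1.5701e+5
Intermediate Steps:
D = -702 (D = 45 - 9*(56 + 27) = 45 - 9*83 = 45 - 747 = -702)
a(Y, g) = 7*Y (a(Y, g) = 6*Y + Y = 7*Y)
v = -2116/5 (v = -2 + (-702*3)/5 = -2 + (⅕)*(-2106) = -2 - 2106/5 = -2116/5 ≈ -423.20)
a(-53, 2)*v = (7*(-53))*(-2116/5) = -371*(-2116/5) = 785036/5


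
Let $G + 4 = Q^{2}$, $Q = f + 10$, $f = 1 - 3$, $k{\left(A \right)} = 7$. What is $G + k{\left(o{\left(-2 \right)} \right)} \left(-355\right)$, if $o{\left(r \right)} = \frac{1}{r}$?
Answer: $-2425$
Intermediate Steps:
$f = -2$ ($f = 1 - 3 = -2$)
$Q = 8$ ($Q = -2 + 10 = 8$)
$G = 60$ ($G = -4 + 8^{2} = -4 + 64 = 60$)
$G + k{\left(o{\left(-2 \right)} \right)} \left(-355\right) = 60 + 7 \left(-355\right) = 60 - 2485 = -2425$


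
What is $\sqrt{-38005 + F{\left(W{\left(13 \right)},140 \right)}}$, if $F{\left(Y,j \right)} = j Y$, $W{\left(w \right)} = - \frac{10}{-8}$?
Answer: $i \sqrt{37830} \approx 194.5 i$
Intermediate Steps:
$W{\left(w \right)} = \frac{5}{4}$ ($W{\left(w \right)} = \left(-10\right) \left(- \frac{1}{8}\right) = \frac{5}{4}$)
$F{\left(Y,j \right)} = Y j$
$\sqrt{-38005 + F{\left(W{\left(13 \right)},140 \right)}} = \sqrt{-38005 + \frac{5}{4} \cdot 140} = \sqrt{-38005 + 175} = \sqrt{-37830} = i \sqrt{37830}$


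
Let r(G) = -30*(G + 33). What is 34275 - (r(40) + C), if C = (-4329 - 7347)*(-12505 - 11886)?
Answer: -284752851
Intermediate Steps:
r(G) = -990 - 30*G (r(G) = -30*(33 + G) = -990 - 30*G)
C = 284789316 (C = -11676*(-24391) = 284789316)
34275 - (r(40) + C) = 34275 - ((-990 - 30*40) + 284789316) = 34275 - ((-990 - 1200) + 284789316) = 34275 - (-2190 + 284789316) = 34275 - 1*284787126 = 34275 - 284787126 = -284752851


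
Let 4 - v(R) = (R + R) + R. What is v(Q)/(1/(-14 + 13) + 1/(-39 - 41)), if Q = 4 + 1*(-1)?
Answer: 400/81 ≈ 4.9383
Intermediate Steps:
Q = 3 (Q = 4 - 1 = 3)
v(R) = 4 - 3*R (v(R) = 4 - ((R + R) + R) = 4 - (2*R + R) = 4 - 3*R)
v(Q)/(1/(-14 + 13) + 1/(-39 - 41)) = (4 - 3*3)/(1/(-14 + 13) + 1/(-39 - 41)) = (4 - 9)/(1/(-1) + 1/(-80)) = -5/(-1 - 1/80) = -5/(-81/80) = -5*(-80/81) = 400/81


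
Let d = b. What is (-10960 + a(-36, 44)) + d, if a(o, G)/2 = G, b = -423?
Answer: -11295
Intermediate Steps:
a(o, G) = 2*G
d = -423
(-10960 + a(-36, 44)) + d = (-10960 + 2*44) - 423 = (-10960 + 88) - 423 = -10872 - 423 = -11295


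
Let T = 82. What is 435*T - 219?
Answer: 35451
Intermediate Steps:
435*T - 219 = 435*82 - 219 = 35670 - 219 = 35451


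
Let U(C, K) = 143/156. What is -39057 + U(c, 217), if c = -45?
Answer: -468673/12 ≈ -39056.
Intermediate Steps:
U(C, K) = 11/12 (U(C, K) = 143*(1/156) = 11/12)
-39057 + U(c, 217) = -39057 + 11/12 = -468673/12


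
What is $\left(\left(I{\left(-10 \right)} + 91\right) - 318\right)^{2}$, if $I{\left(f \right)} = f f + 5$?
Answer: $14884$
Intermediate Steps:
$I{\left(f \right)} = 5 + f^{2}$ ($I{\left(f \right)} = f^{2} + 5 = 5 + f^{2}$)
$\left(\left(I{\left(-10 \right)} + 91\right) - 318\right)^{2} = \left(\left(\left(5 + \left(-10\right)^{2}\right) + 91\right) - 318\right)^{2} = \left(\left(\left(5 + 100\right) + 91\right) - 318\right)^{2} = \left(\left(105 + 91\right) - 318\right)^{2} = \left(196 - 318\right)^{2} = \left(-122\right)^{2} = 14884$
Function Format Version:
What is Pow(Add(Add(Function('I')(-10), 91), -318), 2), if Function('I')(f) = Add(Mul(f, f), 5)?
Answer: 14884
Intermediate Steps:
Function('I')(f) = Add(5, Pow(f, 2)) (Function('I')(f) = Add(Pow(f, 2), 5) = Add(5, Pow(f, 2)))
Pow(Add(Add(Function('I')(-10), 91), -318), 2) = Pow(Add(Add(Add(5, Pow(-10, 2)), 91), -318), 2) = Pow(Add(Add(Add(5, 100), 91), -318), 2) = Pow(Add(Add(105, 91), -318), 2) = Pow(Add(196, -318), 2) = Pow(-122, 2) = 14884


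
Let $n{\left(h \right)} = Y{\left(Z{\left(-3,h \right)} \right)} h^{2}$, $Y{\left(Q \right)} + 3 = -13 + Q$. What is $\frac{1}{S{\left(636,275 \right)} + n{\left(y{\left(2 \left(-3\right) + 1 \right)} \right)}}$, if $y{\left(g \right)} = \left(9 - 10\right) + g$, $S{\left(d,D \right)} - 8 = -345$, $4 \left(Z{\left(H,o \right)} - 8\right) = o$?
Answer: $- \frac{1}{679} \approx -0.0014728$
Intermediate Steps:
$Z{\left(H,o \right)} = 8 + \frac{o}{4}$
$S{\left(d,D \right)} = -337$ ($S{\left(d,D \right)} = 8 - 345 = -337$)
$Y{\left(Q \right)} = -16 + Q$ ($Y{\left(Q \right)} = -3 + \left(-13 + Q\right) = -16 + Q$)
$y{\left(g \right)} = -1 + g$
$n{\left(h \right)} = h^{2} \left(-8 + \frac{h}{4}\right)$ ($n{\left(h \right)} = \left(-16 + \left(8 + \frac{h}{4}\right)\right) h^{2} = \left(-8 + \frac{h}{4}\right) h^{2} = h^{2} \left(-8 + \frac{h}{4}\right)$)
$\frac{1}{S{\left(636,275 \right)} + n{\left(y{\left(2 \left(-3\right) + 1 \right)} \right)}} = \frac{1}{-337 + \frac{\left(-1 + \left(2 \left(-3\right) + 1\right)\right)^{2} \left(-32 + \left(-1 + \left(2 \left(-3\right) + 1\right)\right)\right)}{4}} = \frac{1}{-337 + \frac{\left(-1 + \left(-6 + 1\right)\right)^{2} \left(-32 + \left(-1 + \left(-6 + 1\right)\right)\right)}{4}} = \frac{1}{-337 + \frac{\left(-1 - 5\right)^{2} \left(-32 - 6\right)}{4}} = \frac{1}{-337 + \frac{\left(-6\right)^{2} \left(-32 - 6\right)}{4}} = \frac{1}{-337 + \frac{1}{4} \cdot 36 \left(-38\right)} = \frac{1}{-337 - 342} = \frac{1}{-679} = - \frac{1}{679}$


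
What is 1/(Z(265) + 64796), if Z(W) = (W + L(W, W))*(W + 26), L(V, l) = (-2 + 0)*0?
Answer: 1/141911 ≈ 7.0467e-6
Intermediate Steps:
L(V, l) = 0 (L(V, l) = -2*0 = 0)
Z(W) = W*(26 + W) (Z(W) = (W + 0)*(W + 26) = W*(26 + W))
1/(Z(265) + 64796) = 1/(265*(26 + 265) + 64796) = 1/(265*291 + 64796) = 1/(77115 + 64796) = 1/141911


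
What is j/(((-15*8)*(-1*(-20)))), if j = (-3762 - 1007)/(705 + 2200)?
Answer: 4769/6972000 ≈ 0.00068402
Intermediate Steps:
j = -4769/2905 ≈ -1.6417
j/(((-15*8)*(-1*(-20)))) = -4769/(2905*((-15*8)*(-1*(-20)))) = -4769/(2905*((-120*20))) = -4769/2905/(-2400) = -4769/2905*(-1/2400) = 4769/6972000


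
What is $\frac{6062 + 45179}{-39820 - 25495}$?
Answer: $- \frac{51241}{65315} \approx -0.78452$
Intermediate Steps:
$\frac{6062 + 45179}{-39820 - 25495} = \frac{51241}{-65315} = 51241 \left(- \frac{1}{65315}\right) = - \frac{51241}{65315}$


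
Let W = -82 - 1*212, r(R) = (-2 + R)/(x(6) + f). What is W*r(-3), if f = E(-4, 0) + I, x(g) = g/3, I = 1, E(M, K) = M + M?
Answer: -294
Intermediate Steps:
E(M, K) = 2*M
x(g) = g/3 (x(g) = g*(⅓) = g/3)
f = -7 (f = 2*(-4) + 1 = -8 + 1 = -7)
r(R) = ⅖ - R/5 (r(R) = (-2 + R)/((⅓)*6 - 7) = (-2 + R)/(2 - 7) = (-2 + R)/(-5) = (-2 + R)*(-⅕) = ⅖ - R/5)
W = -294 (W = -82 - 212 = -294)
W*r(-3) = -294*(⅖ - ⅕*(-3)) = -294*(⅖ + ⅗) = -294*1 = -294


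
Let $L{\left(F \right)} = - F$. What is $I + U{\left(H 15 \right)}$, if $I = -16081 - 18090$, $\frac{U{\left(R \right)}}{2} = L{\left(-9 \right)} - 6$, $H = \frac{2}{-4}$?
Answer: $-34165$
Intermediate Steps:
$H = - \frac{1}{2}$ ($H = 2 \left(- \frac{1}{4}\right) = - \frac{1}{2} \approx -0.5$)
$U{\left(R \right)} = 6$ ($U{\left(R \right)} = 2 \left(\left(-1\right) \left(-9\right) - 6\right) = 2 \left(9 - 6\right) = 2 \cdot 3 = 6$)
$I = -34171$ ($I = -16081 - 18090 = -34171$)
$I + U{\left(H 15 \right)} = -34171 + 6 = -34165$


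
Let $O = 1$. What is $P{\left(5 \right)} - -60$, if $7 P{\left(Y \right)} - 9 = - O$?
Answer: $\frac{428}{7} \approx 61.143$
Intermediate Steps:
$P{\left(Y \right)} = \frac{8}{7}$ ($P{\left(Y \right)} = \frac{9}{7} + \frac{\left(-1\right) 1}{7} = \frac{9}{7} + \frac{1}{7} \left(-1\right) = \frac{9}{7} - \frac{1}{7} = \frac{8}{7}$)
$P{\left(5 \right)} - -60 = \frac{8}{7} - -60 = \frac{8}{7} + 60 = \frac{428}{7}$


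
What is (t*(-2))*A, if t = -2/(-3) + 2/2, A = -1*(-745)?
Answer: -7450/3 ≈ -2483.3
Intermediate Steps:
A = 745
t = 5/3 (t = -2*(-⅓) + 2*(½) = ⅔ + 1 = 5/3 ≈ 1.6667)
(t*(-2))*A = ((5/3)*(-2))*745 = -10/3*745 = -7450/3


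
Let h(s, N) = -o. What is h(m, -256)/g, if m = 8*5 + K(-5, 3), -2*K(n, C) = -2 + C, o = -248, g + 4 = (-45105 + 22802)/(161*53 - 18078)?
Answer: -2367160/15877 ≈ -149.09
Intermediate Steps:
g = -15877/9545 (g = -4 + (-45105 + 22802)/(161*53 - 18078) = -4 - 22303/(8533 - 18078) = -4 - 22303/(-9545) = -4 - 22303*(-1/9545) = -4 + 22303/9545 = -15877/9545 ≈ -1.6634)
K(n, C) = 1 - C/2 (K(n, C) = -(-2 + C)/2 = 1 - C/2)
m = 79/2 (m = 8*5 + (1 - ½*3) = 40 + (1 - 3/2) = 40 - ½ = 79/2 ≈ 39.500)
h(s, N) = 248 (h(s, N) = -1*(-248) = 248)
h(m, -256)/g = 248/(-15877/9545) = 248*(-9545/15877) = -2367160/15877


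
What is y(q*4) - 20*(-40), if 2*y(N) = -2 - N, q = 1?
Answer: 797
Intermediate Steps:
y(N) = -1 - N/2 (y(N) = (-2 - N)/2 = -1 - N/2)
y(q*4) - 20*(-40) = (-1 - 4/2) - 20*(-40) = (-1 - ½*4) + 800 = (-1 - 2) + 800 = -3 + 800 = 797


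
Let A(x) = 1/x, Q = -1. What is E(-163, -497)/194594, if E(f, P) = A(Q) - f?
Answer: 81/97297 ≈ 0.00083250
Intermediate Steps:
E(f, P) = -1 - f (E(f, P) = 1/(-1) - f = -1 - f)
E(-163, -497)/194594 = (-1 - 1*(-163))/194594 = (-1 + 163)*(1/194594) = 162*(1/194594) = 81/97297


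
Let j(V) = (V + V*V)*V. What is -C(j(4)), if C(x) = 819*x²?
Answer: -5241600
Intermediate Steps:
j(V) = V*(V + V²) (j(V) = (V + V²)*V = V*(V + V²))
-C(j(4)) = -819*(4²*(1 + 4))² = -819*(16*5)² = -819*80² = -819*6400 = -1*5241600 = -5241600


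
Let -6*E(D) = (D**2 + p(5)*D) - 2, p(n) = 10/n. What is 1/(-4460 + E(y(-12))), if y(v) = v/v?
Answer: -6/26761 ≈ -0.00022421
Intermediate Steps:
y(v) = 1
E(D) = 1/3 - D/3 - D**2/6 (E(D) = -((D**2 + (10/5)*D) - 2)/6 = -((D**2 + (10*(1/5))*D) - 2)/6 = -((D**2 + 2*D) - 2)/6 = -(-2 + D**2 + 2*D)/6 = 1/3 - D/3 - D**2/6)
1/(-4460 + E(y(-12))) = 1/(-4460 + (1/3 - 1/3*1 - 1/6*1**2)) = 1/(-4460 + (1/3 - 1/3 - 1/6*1)) = 1/(-4460 + (1/3 - 1/3 - 1/6)) = 1/(-4460 - 1/6) = 1/(-26761/6) = -6/26761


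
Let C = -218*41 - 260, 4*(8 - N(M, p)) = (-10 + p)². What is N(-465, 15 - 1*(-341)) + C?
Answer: -39119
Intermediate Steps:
N(M, p) = 8 - (-10 + p)²/4
C = -9198 (C = -8938 - 260 = -9198)
N(-465, 15 - 1*(-341)) + C = (8 - (-10 + (15 - 1*(-341)))²/4) - 9198 = (8 - (-10 + (15 + 341))²/4) - 9198 = (8 - (-10 + 356)²/4) - 9198 = (8 - ¼*346²) - 9198 = (8 - ¼*119716) - 9198 = (8 - 29929) - 9198 = -29921 - 9198 = -39119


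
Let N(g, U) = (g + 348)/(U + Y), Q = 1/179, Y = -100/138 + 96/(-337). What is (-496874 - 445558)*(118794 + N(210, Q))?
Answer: -465626643798972672/4178593 ≈ -1.1143e+11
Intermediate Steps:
Y = -23474/23253 (Y = -100*1/138 + 96*(-1/337) = -50/69 - 96/337 = -23474/23253 ≈ -1.0095)
Q = 1/179 ≈ 0.0055866
N(g, U) = (348 + g)/(-23474/23253 + U) (N(g, U) = (g + 348)/(U - 23474/23253) = (348 + g)/(-23474/23253 + U))
(-496874 - 445558)*(118794 + N(210, Q)) = (-496874 - 445558)*(118794 + 23253*(348 + 210)/(-23474 + 23253*(1/179))) = -942432*(118794 + 23253*558/(-23474 + 23253/179)) = -942432*(118794 + 23253*558/(-4178593/179)) = -942432*(118794 + 23253*(-179/4178593)*558) = -942432*(118794 - 2322556146/4178593) = -942432*494069220696/4178593 = -465626643798972672/4178593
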